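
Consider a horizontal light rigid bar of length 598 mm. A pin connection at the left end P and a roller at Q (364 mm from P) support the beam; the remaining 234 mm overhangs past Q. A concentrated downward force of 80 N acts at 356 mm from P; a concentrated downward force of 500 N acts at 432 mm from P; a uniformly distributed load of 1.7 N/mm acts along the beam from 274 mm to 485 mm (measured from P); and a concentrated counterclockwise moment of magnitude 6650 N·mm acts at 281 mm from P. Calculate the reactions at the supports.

P_x = 0, P_y = -88.65 N, Q_y = 1027 N

Resultant of the distributed load: 1.7 × 211 = 358.7 N at 379.5 mm from P.
ΣM about P: Q_y·364 − 80·356 − 500·432 − (1.7·211)·379.5 + 6650 = 0 → Q_y = 373956.65/364 = 1027.35 ≈ 1027 N.
ΣF_y = 0: P_y + 1027.35 − 80 − 500 − 1.7·211 = 0 → P_y = -88.65 N.
ΣF_x = 0: no horizontal applied forces, so P_x = 0.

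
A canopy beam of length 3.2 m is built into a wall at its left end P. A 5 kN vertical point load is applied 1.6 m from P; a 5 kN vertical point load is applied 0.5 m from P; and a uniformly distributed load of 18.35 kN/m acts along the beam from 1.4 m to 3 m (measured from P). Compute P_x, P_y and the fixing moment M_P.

P_x = 0, P_y = 39.36 kN, M_P = 75.09 kN·m

Resultant of the distributed load: 18.35 × 1.6 = 29.36 kN at 2.2 m from P.
ΣF_x = 0: P_x = 0.
ΣF_y = 0: P_y − 5 − 5 − 18.35·1.6 = 0 → P_y = 39.36 kN.
ΣM about P: M_P − 5·1.6 − 5·0.5 − (18.35·1.6)·2.2 = 0 → M_P = 75.09 kN·m.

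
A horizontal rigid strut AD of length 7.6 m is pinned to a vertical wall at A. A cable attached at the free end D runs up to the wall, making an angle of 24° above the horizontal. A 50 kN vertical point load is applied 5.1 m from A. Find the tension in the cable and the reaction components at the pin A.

ΣM about A: T·sin24°·7.6 − 50·5.1 = 0 → T = 255/(7.6·0.406737) = 82.4922 ≈ 82.49 kN.
ΣF_x = 0: A_x − T·cos24° = 0 → A_x = 82.4922 × 0.913545 = 75.36 kN.
ΣF_y = 0: A_y + T·sin24° − 50 = 0 → A_y = 50 − 82.4922 × 0.406737 = 16.45 kN.

T = 82.49 kN, A_x = 75.36 kN, A_y = 16.45 kN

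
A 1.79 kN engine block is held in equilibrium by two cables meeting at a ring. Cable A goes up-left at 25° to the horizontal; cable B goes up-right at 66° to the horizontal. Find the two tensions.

ΣF_x = 0: −T_A·cos25° + T_B·cos66° = 0 → T_B = 2.22824·T_A.
ΣF_y = 0: T_A·sin25° + T_B·sin66° = 1.79.
Substitute: T_A·(0.422618 + 2.22824·0.913545) = 1.79 → T_A = 0.72817 ≈ 0.7282 kN.
Then T_B = 2.22824 × 0.72817 = 1.623 kN.

T_A = 0.7282 kN, T_B = 1.623 kN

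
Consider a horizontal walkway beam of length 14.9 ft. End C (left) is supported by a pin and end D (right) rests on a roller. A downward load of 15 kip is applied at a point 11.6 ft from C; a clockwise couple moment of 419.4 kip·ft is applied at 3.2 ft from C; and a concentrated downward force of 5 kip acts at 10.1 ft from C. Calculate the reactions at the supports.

C_x = 0, C_y = -23.21 kip, D_y = 43.21 kip

ΣM about C: D_y·14.9 − 15·11.6 − 419.4 − 5·10.1 = 0 → D_y = 643.9/14.9 = 43.2148 ≈ 43.21 kip.
ΣF_y = 0: C_y + 43.2148 − 15 − 5 = 0 → C_y = -23.21 kip.
ΣF_x = 0: no horizontal applied forces, so C_x = 0.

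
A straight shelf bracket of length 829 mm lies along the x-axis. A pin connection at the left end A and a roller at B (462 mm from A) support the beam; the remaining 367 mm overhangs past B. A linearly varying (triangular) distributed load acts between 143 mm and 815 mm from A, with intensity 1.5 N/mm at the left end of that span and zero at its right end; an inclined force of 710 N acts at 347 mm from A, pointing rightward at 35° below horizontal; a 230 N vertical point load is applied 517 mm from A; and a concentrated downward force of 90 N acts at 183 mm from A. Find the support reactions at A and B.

Resultant of the triangular load: ½ × 1.5 × 672 = 504 N, acting at 367 mm from A (one-third of the span from the peak).
ΣM about A: B_y·462 − (½·1.5·672)·367 − 710·sin35°·347 − 230·517 − 90·183 = 0 → B_y = 461660/462 = 999.264 ≈ 999.3 N.
ΣF_y = 0: A_y + 999.264 − ½·1.5·672 − 710·sin35° − 230 − 90 = 0 → A_y = 232.0 N.
ΣF_x = 0: A_x + 710·cos35° = 0 → A_x = -581.6 N.

A_x = -581.6 N, A_y = 232.0 N, B_y = 999.3 N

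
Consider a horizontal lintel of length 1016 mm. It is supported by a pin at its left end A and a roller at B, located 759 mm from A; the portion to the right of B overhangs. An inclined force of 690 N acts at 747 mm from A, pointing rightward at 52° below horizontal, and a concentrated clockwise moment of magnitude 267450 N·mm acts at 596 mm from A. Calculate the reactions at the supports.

Taking moments about A: B_y·759 − 690·sin52°·747 − 267450 = 0 → B_y = 673614/759 = 887.502 ≈ 887.5 N.
ΣF_y = 0: A_y + 887.502 − 690·sin52° = 0 → A_y = -343.8 N.
ΣF_x = 0: A_x + 690·cos52° = 0 → A_x = -424.8 N.

A_x = -424.8 N, A_y = -343.8 N, B_y = 887.5 N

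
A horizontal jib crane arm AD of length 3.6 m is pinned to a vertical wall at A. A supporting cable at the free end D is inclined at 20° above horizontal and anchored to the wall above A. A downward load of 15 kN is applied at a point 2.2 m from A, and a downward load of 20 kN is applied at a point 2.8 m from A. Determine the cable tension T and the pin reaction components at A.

T = 72.28 kN, A_x = 67.92 kN, A_y = 10.28 kN

ΣM about A: T·sin20°·3.6 − 15·2.2 − 20·2.8 = 0 → T = 89/(3.6·0.34202) = 72.283 ≈ 72.28 kN.
ΣF_x = 0: A_x − T·cos20° = 0 → A_x = 72.283 × 0.939693 = 67.92 kN.
ΣF_y = 0: A_y + T·sin20° − 15 − 20 = 0 → A_y = 35 − 72.283 × 0.34202 = 10.28 kN.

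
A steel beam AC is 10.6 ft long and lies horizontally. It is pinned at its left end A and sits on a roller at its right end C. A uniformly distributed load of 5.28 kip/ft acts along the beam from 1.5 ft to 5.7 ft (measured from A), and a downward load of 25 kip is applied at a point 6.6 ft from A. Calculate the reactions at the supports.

A_x = 0, A_y = 24.08 kip, C_y = 23.10 kip

Resultant of the distributed load: 5.28 × 4.2 = 22.176 kip at 3.6 ft from A.
Taking moments about A: C_y·10.6 − (5.28·4.2)·3.6 − 25·6.6 = 0 → C_y = 244.8336/10.6 = 23.0975 ≈ 23.10 kip.
ΣF_y = 0: A_y + 23.0975 − 5.28·4.2 − 25 = 0 → A_y = 24.08 kip.
ΣF_x = 0: no horizontal applied forces, so A_x = 0.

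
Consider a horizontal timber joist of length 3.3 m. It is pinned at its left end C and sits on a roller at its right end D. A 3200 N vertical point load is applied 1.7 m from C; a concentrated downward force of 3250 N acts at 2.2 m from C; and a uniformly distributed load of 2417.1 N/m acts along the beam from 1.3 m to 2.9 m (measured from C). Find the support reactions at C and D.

Resultant of the distributed load: 2417.1 × 1.6 = 3867.36 N at 2.1 m from C.
ΣM about C: D_y·3.3 − 3200·1.7 − 3250·2.2 − (2417.1·1.6)·2.1 = 0 → D_y = 20711.456/3.3 = 6276.2 ≈ 6276 N.
ΣF_y = 0: C_y + 6276.2 − 3200 − 3250 − 2417.1·1.6 = 0 → C_y = 4041 N.
ΣF_x = 0: no horizontal applied forces, so C_x = 0.

C_x = 0, C_y = 4041 N, D_y = 6276 N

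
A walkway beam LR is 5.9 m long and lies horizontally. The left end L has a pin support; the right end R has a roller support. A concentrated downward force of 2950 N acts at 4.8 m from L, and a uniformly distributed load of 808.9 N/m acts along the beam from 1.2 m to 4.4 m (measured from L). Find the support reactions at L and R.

Resultant of the distributed load: 808.9 × 3.2 = 2588.48 N at 2.8 m from L.
ΣM about L: R_y·5.9 − 2950·4.8 − (808.9·3.2)·2.8 = 0 → R_y = 21407.744/5.9 = 3628.43 ≈ 3628 N.
ΣF_y = 0: L_y + 3628.43 − 2950 − 808.9·3.2 = 0 → L_y = 1910 N.
ΣF_x = 0: no horizontal applied forces, so L_x = 0.

L_x = 0, L_y = 1910 N, R_y = 3628 N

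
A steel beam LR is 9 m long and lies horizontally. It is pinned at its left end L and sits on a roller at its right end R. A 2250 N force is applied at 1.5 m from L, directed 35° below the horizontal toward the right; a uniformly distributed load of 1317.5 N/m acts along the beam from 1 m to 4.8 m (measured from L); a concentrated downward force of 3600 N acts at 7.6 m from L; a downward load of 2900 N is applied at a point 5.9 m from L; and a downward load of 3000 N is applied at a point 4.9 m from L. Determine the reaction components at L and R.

L_x = -1843 N, L_y = 7394 N, R_y = 8403 N

Resultant of the distributed load: 1317.5 × 3.8 = 5006.5 N at 2.9 m from L.
Moments about L: R_y·9 − 2250·sin35°·1.5 − (1317.5·3.8)·2.9 − 3600·7.6 − 2900·5.9 − 3000·4.9 = 0 → R_y = 75624.7/9 = 8402.74 ≈ 8403 N.
ΣF_y = 0: L_y + 8402.74 − 2250·sin35° − 1317.5·3.8 − 3600 − 2900 − 3000 = 0 → L_y = 7394 N.
ΣF_x = 0: L_x + 2250·cos35° = 0 → L_x = -1843 N.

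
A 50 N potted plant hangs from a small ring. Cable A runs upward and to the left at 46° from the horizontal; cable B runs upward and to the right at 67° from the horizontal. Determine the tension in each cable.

T_A = 21.22 N, T_B = 37.73 N

ΣF_x = 0: −T_A·cos46° + T_B·cos67° = 0 → T_B = 1.77784·T_A.
ΣF_y = 0: T_A·sin46° + T_B·sin67° = 50.
Substitute: T_A·(0.71934 + 1.77784·0.920505) = 50 → T_A = 21.2238 ≈ 21.22 N.
Then T_B = 1.77784 × 21.2238 = 37.73 N.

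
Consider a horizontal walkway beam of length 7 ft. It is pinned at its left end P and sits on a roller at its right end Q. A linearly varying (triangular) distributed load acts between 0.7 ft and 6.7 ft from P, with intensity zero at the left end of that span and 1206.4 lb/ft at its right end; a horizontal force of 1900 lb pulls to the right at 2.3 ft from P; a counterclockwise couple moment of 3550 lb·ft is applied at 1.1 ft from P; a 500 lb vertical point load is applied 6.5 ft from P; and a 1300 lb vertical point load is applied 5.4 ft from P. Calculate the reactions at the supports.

Resultant of the triangular load: ½ × 1206.4 × 6 = 3619.2 lb, acting at 4.7 ft from P (one-third of the span from the peak).
Moments about P: Q_y·7 − (½·1206.4·6)·4.7 + 3550 − 500·6.5 − 1300·5.4 = 0 → Q_y = 23730.24/7 = 3390.03 ≈ 3390 lb.
ΣF_y = 0: P_y + 3390.03 − ½·1206.4·6 − 500 − 1300 = 0 → P_y = 2029 lb.
ΣF_x = 0: P_x + 1900 = 0 → P_x = -1900 lb.

P_x = -1900 lb, P_y = 2029 lb, Q_y = 3390 lb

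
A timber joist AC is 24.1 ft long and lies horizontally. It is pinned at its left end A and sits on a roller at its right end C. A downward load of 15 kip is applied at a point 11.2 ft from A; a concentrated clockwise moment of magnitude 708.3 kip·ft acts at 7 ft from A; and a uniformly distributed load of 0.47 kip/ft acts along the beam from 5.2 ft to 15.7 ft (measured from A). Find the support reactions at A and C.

Resultant of the distributed load: 0.47 × 10.5 = 4.935 kip at 10.45 ft from A.
ΣM about A: C_y·24.1 − 15·11.2 − 708.3 − (0.47·10.5)·10.45 = 0 → C_y = 927.87075/24.1 = 38.5009 ≈ 38.50 kip.
ΣF_y = 0: A_y + 38.5009 − 15 − 0.47·10.5 = 0 → A_y = -18.57 kip.
ΣF_x = 0: no horizontal applied forces, so A_x = 0.

A_x = 0, A_y = -18.57 kip, C_y = 38.50 kip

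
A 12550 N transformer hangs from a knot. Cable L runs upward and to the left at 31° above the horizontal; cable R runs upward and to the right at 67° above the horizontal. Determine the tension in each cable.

ΣF_x = 0: −T_L·cos31° + T_R·cos67° = 0 → T_R = 2.19375·T_L.
ΣF_y = 0: T_L·sin31° + T_R·sin67° = 12550.
Substitute: T_L·(0.515038 + 2.19375·0.920505) = 12550 → T_L = 4951.87 ≈ 4952 N.
Then T_R = 2.19375 × 4951.87 = 10860 N.

T_L = 4952 N, T_R = 10860 N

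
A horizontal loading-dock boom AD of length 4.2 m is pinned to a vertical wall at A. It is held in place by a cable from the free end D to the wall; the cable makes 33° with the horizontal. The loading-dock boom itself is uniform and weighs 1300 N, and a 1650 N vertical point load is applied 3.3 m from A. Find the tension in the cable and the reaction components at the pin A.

ΣM about A: T·sin33°·4.2 − 1300·2.1 − 1650·3.3 = 0 → T = 8175/(4.2·0.544639) = 3573.8 ≈ 3574 N.
ΣF_x = 0: A_x − T·cos33° = 0 → A_x = 3573.8 × 0.838671 = 2997 N.
ΣF_y = 0: A_y + T·sin33° − 1300 − 1650 = 0 → A_y = 2950 − 3573.8 × 0.544639 = 1004 N.

T = 3574 N, A_x = 2997 N, A_y = 1004 N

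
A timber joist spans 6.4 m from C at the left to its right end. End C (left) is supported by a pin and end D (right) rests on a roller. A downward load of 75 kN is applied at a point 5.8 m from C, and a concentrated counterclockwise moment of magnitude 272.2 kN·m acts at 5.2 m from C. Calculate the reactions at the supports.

Taking moments about C: D_y·6.4 − 75·5.8 + 272.2 = 0 → D_y = 162.8/6.4 = 25.4375 ≈ 25.44 kN.
ΣF_y = 0: C_y + 25.4375 − 75 = 0 → C_y = 49.56 kN.
ΣF_x = 0: no horizontal applied forces, so C_x = 0.

C_x = 0, C_y = 49.56 kN, D_y = 25.44 kN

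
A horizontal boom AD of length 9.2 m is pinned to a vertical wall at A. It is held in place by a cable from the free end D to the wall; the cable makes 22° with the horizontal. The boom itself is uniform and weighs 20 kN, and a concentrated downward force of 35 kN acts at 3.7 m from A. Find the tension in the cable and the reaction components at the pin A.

ΣM about A: T·sin22°·9.2 − 20·4.6 − 35·3.7 = 0 → T = 221.5/(9.2·0.374607) = 64.2703 ≈ 64.27 kN.
ΣF_x = 0: A_x − T·cos22° = 0 → A_x = 64.2703 × 0.927184 = 59.59 kN.
ΣF_y = 0: A_y + T·sin22° − 20 − 35 = 0 → A_y = 55 − 64.2703 × 0.374607 = 30.92 kN.

T = 64.27 kN, A_x = 59.59 kN, A_y = 30.92 kN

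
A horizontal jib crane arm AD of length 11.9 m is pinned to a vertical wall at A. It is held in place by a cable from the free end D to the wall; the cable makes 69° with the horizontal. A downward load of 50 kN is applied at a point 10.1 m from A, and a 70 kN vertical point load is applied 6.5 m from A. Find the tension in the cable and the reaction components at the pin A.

ΣM about A: T·sin69°·11.9 − 50·10.1 − 70·6.5 = 0 → T = 960/(11.9·0.93358) = 86.4117 ≈ 86.41 kN.
ΣF_x = 0: A_x − T·cos69° = 0 → A_x = 86.4117 × 0.358368 = 30.97 kN.
ΣF_y = 0: A_y + T·sin69° − 50 − 70 = 0 → A_y = 120 − 86.4117 × 0.93358 = 39.33 kN.

T = 86.41 kN, A_x = 30.97 kN, A_y = 39.33 kN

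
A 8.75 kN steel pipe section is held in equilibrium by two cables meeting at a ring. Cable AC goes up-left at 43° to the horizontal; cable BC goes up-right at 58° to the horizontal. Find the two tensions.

ΣF_x = 0: −T_AC·cos43° + T_BC·cos58° = 0 → T_BC = 1.38012·T_AC.
ΣF_y = 0: T_AC·sin43° + T_BC·sin58° = 8.75.
Substitute: T_AC·(0.681998 + 1.38012·0.848048) = 8.75 → T_AC = 4.72359 ≈ 4.724 kN.
Then T_BC = 1.38012 × 4.72359 = 6.519 kN.

T_AC = 4.724 kN, T_BC = 6.519 kN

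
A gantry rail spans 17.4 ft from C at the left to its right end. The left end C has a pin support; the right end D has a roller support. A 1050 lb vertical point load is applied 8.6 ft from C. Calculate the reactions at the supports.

ΣM about C: D_y·17.4 − 1050·8.6 = 0 → D_y = 9030/17.4 = 518.966 ≈ 519.0 lb.
ΣF_y = 0: C_y + 518.966 − 1050 = 0 → C_y = 531.0 lb.
ΣF_x = 0: no horizontal applied forces, so C_x = 0.

C_x = 0, C_y = 531.0 lb, D_y = 519.0 lb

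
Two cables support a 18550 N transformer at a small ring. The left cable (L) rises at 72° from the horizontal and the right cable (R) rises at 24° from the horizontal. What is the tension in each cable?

ΣF_x = 0: −T_L·cos72° + T_R·cos24° = 0 → T_R = 0.338261·T_L.
ΣF_y = 0: T_L·sin72° + T_R·sin24° = 18550.
Substitute: T_L·(0.951057 + 0.338261·0.406737) = 18550 → T_L = 17039.6 ≈ 17040 N.
Then T_R = 0.338261 × 17039.6 = 5764 N.

T_L = 17040 N, T_R = 5764 N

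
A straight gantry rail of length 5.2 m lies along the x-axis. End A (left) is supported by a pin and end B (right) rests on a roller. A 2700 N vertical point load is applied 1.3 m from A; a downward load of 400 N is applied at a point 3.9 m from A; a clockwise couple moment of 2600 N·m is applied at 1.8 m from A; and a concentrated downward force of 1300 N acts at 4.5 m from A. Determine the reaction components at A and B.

Taking moments about A: B_y·5.2 − 2700·1.3 − 400·3.9 − 2600 − 1300·4.5 = 0 → B_y = 13520/5.2 = 2600 N.
ΣF_y = 0: A_y + 2600 − 2700 − 400 − 1300 = 0 → A_y = 1800 N.
ΣF_x = 0: no horizontal applied forces, so A_x = 0.

A_x = 0, A_y = 1800 N, B_y = 2600 N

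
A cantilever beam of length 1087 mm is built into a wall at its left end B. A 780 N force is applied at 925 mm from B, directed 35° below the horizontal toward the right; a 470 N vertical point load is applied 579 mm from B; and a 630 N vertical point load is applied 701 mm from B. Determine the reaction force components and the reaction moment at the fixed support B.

B_x = -638.9 N, B_y = 1547 N, M_B = 1128000 N·mm

ΣF_x = 0: B_x + 780·cos35° = 0 → B_x = -638.9 N.
ΣF_y = 0: B_y − 780·sin35° − 470 − 630 = 0 → B_y = 1547 N.
ΣM about B: M_B − 780·sin35°·925 − 470·579 − 630·701 = 0 → M_B = 1128000 N·mm.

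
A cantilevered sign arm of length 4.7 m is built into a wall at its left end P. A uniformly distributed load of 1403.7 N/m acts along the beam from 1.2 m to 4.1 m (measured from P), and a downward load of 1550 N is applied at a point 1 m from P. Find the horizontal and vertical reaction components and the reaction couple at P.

Resultant of the distributed load: 1403.7 × 2.9 = 4070.73 N at 2.65 m from P.
ΣF_x = 0: P_x = 0.
ΣF_y = 0: P_y − 1403.7·2.9 − 1550 = 0 → P_y = 5621 N.
ΣM about P: M_P − (1403.7·2.9)·2.65 − 1550·1 = 0 → M_P = 12340 N·m.

P_x = 0, P_y = 5621 N, M_P = 12340 N·m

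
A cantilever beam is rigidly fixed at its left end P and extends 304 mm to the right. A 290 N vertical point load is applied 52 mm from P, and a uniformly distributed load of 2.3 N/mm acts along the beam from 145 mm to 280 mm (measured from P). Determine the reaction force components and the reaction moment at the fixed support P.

Resultant of the distributed load: 2.3 × 135 = 310.5 N at 212.5 mm from P.
ΣF_x = 0: P_x = 0.
ΣF_y = 0: P_y − 290 − 2.3·135 = 0 → P_y = 600.5 N.
ΣM about P: M_P − 290·52 − (2.3·135)·212.5 = 0 → M_P = 81060 N·mm.

P_x = 0, P_y = 600.5 N, M_P = 81060 N·mm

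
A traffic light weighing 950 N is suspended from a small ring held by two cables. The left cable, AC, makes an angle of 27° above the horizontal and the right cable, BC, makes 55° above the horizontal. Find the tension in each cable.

ΣF_x = 0: −T_AC·cos27° + T_BC·cos55° = 0 → T_BC = 1.55342·T_AC.
ΣF_y = 0: T_AC·sin27° + T_BC·sin55° = 950.
Substitute: T_AC·(0.45399 + 1.55342·0.819152) = 950 → T_AC = 550.253 ≈ 550.3 N.
Then T_BC = 1.55342 × 550.253 = 854.8 N.

T_AC = 550.3 N, T_BC = 854.8 N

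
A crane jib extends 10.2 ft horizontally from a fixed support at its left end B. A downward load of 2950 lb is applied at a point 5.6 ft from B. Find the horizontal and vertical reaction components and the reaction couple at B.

ΣF_x = 0: B_x = 0.
ΣF_y = 0: B_y − 2950 = 0 → B_y = 2950 lb.
ΣM about B: M_B − 2950·5.6 = 0 → M_B = 16520 lb·ft.

B_x = 0, B_y = 2950 lb, M_B = 16520 lb·ft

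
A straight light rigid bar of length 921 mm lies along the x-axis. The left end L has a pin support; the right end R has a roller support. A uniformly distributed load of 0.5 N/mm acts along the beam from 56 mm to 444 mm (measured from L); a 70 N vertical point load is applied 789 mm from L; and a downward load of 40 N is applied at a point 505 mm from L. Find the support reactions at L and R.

Resultant of the distributed load: 0.5 × 388 = 194 N at 250 mm from L.
Taking moments about L: R_y·921 − (0.5·388)·250 − 70·789 − 40·505 = 0 → R_y = 123930/921 = 134.56 ≈ 134.6 N.
ΣF_y = 0: L_y + 134.56 − 0.5·388 − 70 − 40 = 0 → L_y = 169.4 N.
ΣF_x = 0: no horizontal applied forces, so L_x = 0.

L_x = 0, L_y = 169.4 N, R_y = 134.6 N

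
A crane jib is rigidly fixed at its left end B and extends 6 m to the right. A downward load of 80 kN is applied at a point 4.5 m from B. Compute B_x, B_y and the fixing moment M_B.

B_x = 0, B_y = 80.00 kN, M_B = 360.0 kN·m

ΣF_x = 0: B_x = 0.
ΣF_y = 0: B_y − 80 = 0 → B_y = 80.00 kN.
ΣM about B: M_B − 80·4.5 = 0 → M_B = 360.0 kN·m.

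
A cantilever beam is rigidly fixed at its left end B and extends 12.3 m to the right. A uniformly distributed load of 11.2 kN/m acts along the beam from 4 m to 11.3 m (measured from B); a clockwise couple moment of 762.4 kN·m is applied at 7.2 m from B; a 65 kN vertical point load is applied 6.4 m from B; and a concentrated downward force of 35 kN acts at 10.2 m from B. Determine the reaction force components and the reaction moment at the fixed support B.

B_x = 0, B_y = 181.8 kN, M_B = 2161 kN·m

Resultant of the distributed load: 11.2 × 7.3 = 81.76 kN at 7.65 m from B.
ΣF_x = 0: B_x = 0.
ΣF_y = 0: B_y − 11.2·7.3 − 65 − 35 = 0 → B_y = 181.8 kN.
ΣM about B: M_B − (11.2·7.3)·7.65 − 762.4 − 65·6.4 − 35·10.2 = 0 → M_B = 2161 kN·m.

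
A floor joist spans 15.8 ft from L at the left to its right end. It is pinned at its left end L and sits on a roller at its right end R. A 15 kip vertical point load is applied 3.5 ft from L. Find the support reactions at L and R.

ΣM about L: R_y·15.8 − 15·3.5 = 0 → R_y = 52.5/15.8 = 3.32278 ≈ 3.323 kip.
ΣF_y = 0: L_y + 3.32278 − 15 = 0 → L_y = 11.68 kip.
ΣF_x = 0: no horizontal applied forces, so L_x = 0.

L_x = 0, L_y = 11.68 kip, R_y = 3.323 kip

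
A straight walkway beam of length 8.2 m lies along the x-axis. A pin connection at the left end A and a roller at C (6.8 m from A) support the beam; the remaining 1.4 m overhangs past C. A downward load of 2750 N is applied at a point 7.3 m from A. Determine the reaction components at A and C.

ΣM about A: C_y·6.8 − 2750·7.3 = 0 → C_y = 20075/6.8 = 2952.21 ≈ 2952 N.
ΣF_y = 0: A_y + 2952.21 − 2750 = 0 → A_y = -202.2 N.
ΣF_x = 0: no horizontal applied forces, so A_x = 0.

A_x = 0, A_y = -202.2 N, C_y = 2952 N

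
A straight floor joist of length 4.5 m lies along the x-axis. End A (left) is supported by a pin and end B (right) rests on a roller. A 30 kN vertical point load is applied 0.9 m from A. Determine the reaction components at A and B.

A_x = 0, A_y = 24.00 kN, B_y = 6.000 kN

Moments about A: B_y·4.5 − 30·0.9 = 0 → B_y = 27/4.5 = 6.000 kN.
ΣF_y = 0: A_y + 6 − 30 = 0 → A_y = 24.00 kN.
ΣF_x = 0: no horizontal applied forces, so A_x = 0.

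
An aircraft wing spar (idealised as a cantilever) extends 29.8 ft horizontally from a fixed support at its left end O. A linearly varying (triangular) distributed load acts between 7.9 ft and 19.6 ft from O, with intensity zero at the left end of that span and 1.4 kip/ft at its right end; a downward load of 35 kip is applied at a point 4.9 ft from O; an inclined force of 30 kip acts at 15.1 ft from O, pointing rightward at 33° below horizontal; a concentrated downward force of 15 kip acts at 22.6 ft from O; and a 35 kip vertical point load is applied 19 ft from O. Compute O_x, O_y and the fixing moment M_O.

Resultant of the triangular load: ½ × 1.4 × 11.7 = 8.19 kip, acting at 15.7 ft from O (one-third of the span from the peak).
ΣF_x = 0: O_x + 30·cos33° = 0 → O_x = -25.16 kip.
ΣF_y = 0: O_y − ½·1.4·11.7 − 35 − 30·sin33° − 15 − 35 = 0 → O_y = 109.5 kip.
ΣM about O: M_O − (½·1.4·11.7)·15.7 − 35·4.9 − 30·sin33°·15.1 − 15·22.6 − 35·19 = 0 → M_O = 1551 kip·ft.

O_x = -25.16 kip, O_y = 109.5 kip, M_O = 1551 kip·ft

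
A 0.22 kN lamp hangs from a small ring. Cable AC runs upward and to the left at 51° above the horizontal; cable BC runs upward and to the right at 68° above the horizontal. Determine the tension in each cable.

ΣF_x = 0: −T_AC·cos51° + T_BC·cos68° = 0 → T_BC = 1.67995·T_AC.
ΣF_y = 0: T_AC·sin51° + T_BC·sin68° = 0.22.
Substitute: T_AC·(0.777146 + 1.67995·0.927184) = 0.22 → T_AC = 0.0942277 ≈ 0.09423 kN.
Then T_BC = 1.67995 × 0.0942277 = 0.1583 kN.

T_AC = 0.09423 kN, T_BC = 0.1583 kN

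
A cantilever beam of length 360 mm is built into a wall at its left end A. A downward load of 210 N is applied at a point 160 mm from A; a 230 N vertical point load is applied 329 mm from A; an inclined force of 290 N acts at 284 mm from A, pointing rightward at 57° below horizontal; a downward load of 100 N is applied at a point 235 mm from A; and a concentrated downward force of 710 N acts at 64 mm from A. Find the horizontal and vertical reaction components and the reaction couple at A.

ΣF_x = 0: A_x + 290·cos57° = 0 → A_x = -157.9 N.
ΣF_y = 0: A_y − 210 − 230 − 290·sin57° − 100 − 710 = 0 → A_y = 1493 N.
ΣM about A: M_A − 210·160 − 230·329 − 290·sin57°·284 − 100·235 − 710·64 = 0 → M_A = 247300 N·mm.

A_x = -157.9 N, A_y = 1493 N, M_A = 247300 N·mm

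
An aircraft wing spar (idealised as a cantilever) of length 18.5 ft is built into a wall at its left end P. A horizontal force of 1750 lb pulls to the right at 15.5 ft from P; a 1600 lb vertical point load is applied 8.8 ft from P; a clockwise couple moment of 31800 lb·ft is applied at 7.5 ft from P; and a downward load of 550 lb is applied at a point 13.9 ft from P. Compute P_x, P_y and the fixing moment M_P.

P_x = -1750 lb, P_y = 2150 lb, M_P = 53520 lb·ft

ΣF_x = 0: P_x + 1750 = 0 → P_x = -1750 lb.
ΣF_y = 0: P_y − 1600 − 550 = 0 → P_y = 2150 lb.
ΣM about P: M_P − 1600·8.8 − 31800 − 550·13.9 = 0 → M_P = 53520 lb·ft.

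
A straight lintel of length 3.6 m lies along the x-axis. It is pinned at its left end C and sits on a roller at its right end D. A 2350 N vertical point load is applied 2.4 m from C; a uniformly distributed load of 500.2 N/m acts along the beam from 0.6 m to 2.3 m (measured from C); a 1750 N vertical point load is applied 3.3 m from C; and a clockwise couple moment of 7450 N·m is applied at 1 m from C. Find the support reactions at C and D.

C_x = 0, C_y = -632.4 N, D_y = 5583 N

Resultant of the distributed load: 500.2 × 1.7 = 850.34 N at 1.45 m from C.
ΣM about C: D_y·3.6 − 2350·2.4 − (500.2·1.7)·1.45 − 1750·3.3 − 7450 = 0 → D_y = 20097.993/3.6 = 5582.78 ≈ 5583 N.
ΣF_y = 0: C_y + 5582.78 − 2350 − 500.2·1.7 − 1750 = 0 → C_y = -632.4 N.
ΣF_x = 0: no horizontal applied forces, so C_x = 0.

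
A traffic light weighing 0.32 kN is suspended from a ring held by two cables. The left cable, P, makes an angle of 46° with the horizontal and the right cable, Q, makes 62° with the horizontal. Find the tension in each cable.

ΣF_x = 0: −T_P·cos46° + T_Q·cos62° = 0 → T_Q = 1.47966·T_P.
ΣF_y = 0: T_P·sin46° + T_Q·sin62° = 0.32.
Substitute: T_P·(0.71934 + 1.47966·0.882948) = 0.32 → T_P = 0.157962 ≈ 0.1580 kN.
Then T_Q = 1.47966 × 0.157962 = 0.2337 kN.

T_P = 0.1580 kN, T_Q = 0.2337 kN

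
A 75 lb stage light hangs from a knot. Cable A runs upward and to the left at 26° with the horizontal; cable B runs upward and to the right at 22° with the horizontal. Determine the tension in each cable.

ΣF_x = 0: −T_A·cos26° + T_B·cos22° = 0 → T_B = 0.969381·T_A.
ΣF_y = 0: T_A·sin26° + T_B·sin22° = 75.
Substitute: T_A·(0.438371 + 0.969381·0.374607) = 75 → T_A = 93.5736 ≈ 93.57 lb.
Then T_B = 0.969381 × 93.5736 = 90.71 lb.

T_A = 93.57 lb, T_B = 90.71 lb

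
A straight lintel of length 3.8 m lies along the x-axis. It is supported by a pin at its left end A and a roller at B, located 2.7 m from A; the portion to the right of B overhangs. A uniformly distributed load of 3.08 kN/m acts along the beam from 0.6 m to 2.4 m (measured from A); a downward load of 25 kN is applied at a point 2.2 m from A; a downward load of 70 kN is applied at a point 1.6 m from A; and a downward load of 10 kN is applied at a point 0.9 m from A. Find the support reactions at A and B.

Resultant of the distributed load: 3.08 × 1.8 = 5.544 kN at 1.5 m from A.
Moments about A: B_y·2.7 − (3.08·1.8)·1.5 − 25·2.2 − 70·1.6 − 10·0.9 = 0 → B_y = 184.316/2.7 = 68.2652 ≈ 68.27 kN.
ΣF_y = 0: A_y + 68.2652 − 3.08·1.8 − 25 − 70 − 10 = 0 → A_y = 42.28 kN.
ΣF_x = 0: no horizontal applied forces, so A_x = 0.

A_x = 0, A_y = 42.28 kN, B_y = 68.27 kN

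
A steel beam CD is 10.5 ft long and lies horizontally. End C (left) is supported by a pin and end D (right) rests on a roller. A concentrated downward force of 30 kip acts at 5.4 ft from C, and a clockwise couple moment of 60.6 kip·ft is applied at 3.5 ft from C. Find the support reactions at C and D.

C_x = 0, C_y = 8.800 kip, D_y = 21.20 kip

ΣM about C: D_y·10.5 − 30·5.4 − 60.6 = 0 → D_y = 222.6/10.5 = 21.20 kip.
ΣF_y = 0: C_y + 21.2 − 30 = 0 → C_y = 8.800 kip.
ΣF_x = 0: no horizontal applied forces, so C_x = 0.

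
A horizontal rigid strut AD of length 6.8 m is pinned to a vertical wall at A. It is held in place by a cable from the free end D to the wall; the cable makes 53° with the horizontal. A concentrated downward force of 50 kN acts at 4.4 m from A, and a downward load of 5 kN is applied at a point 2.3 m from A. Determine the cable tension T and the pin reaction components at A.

ΣM about A: T·sin53°·6.8 − 50·4.4 − 5·2.3 = 0 → T = 231.5/(6.8·0.798636) = 42.6278 ≈ 42.63 kN.
ΣF_x = 0: A_x − T·cos53° = 0 → A_x = 42.6278 × 0.601815 = 25.65 kN.
ΣF_y = 0: A_y + T·sin53° − 50 − 5 = 0 → A_y = 55 − 42.6278 × 0.798636 = 20.96 kN.

T = 42.63 kN, A_x = 25.65 kN, A_y = 20.96 kN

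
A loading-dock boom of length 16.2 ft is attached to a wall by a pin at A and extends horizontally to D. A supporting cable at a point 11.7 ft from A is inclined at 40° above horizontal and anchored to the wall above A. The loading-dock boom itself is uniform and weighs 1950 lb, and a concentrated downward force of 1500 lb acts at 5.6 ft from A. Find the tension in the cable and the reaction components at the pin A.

ΣM about A: T·sin40°·11.7 − 1950·8.1 − 1500·5.6 = 0 → T = 24195/(11.7·0.642788) = 3217.16 ≈ 3217 lb.
ΣF_x = 0: A_x − T·cos40° = 0 → A_x = 3217.16 × 0.766044 = 2464 lb.
ΣF_y = 0: A_y + T·sin40° − 1950 − 1500 = 0 → A_y = 3450 − 3217.16 × 0.642788 = 1382 lb.

T = 3217 lb, A_x = 2464 lb, A_y = 1382 lb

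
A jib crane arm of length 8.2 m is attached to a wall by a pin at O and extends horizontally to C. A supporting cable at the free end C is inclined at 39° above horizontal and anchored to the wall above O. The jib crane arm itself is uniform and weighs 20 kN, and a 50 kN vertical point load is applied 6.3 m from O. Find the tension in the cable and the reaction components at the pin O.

T = 76.93 kN, O_x = 59.79 kN, O_y = 21.59 kN

ΣM about O: T·sin39°·8.2 − 20·4.1 − 50·6.3 = 0 → T = 397/(8.2·0.62932) = 76.9317 ≈ 76.93 kN.
ΣF_x = 0: O_x − T·cos39° = 0 → O_x = 76.9317 × 0.777146 = 59.79 kN.
ΣF_y = 0: O_y + T·sin39° − 20 − 50 = 0 → O_y = 70 − 76.9317 × 0.62932 = 21.59 kN.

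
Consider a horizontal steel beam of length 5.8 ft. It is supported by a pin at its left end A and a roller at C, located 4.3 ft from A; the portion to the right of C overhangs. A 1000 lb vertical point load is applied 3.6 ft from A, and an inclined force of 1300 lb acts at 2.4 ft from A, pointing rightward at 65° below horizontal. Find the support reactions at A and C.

A_x = -549.4 lb, A_y = 683.4 lb, C_y = 1495 lb

ΣM about A: C_y·4.3 − 1000·3.6 − 1300·sin65°·2.4 = 0 → C_y = 6427.68/4.3 = 1494.81 ≈ 1495 lb.
ΣF_y = 0: A_y + 1494.81 − 1000 − 1300·sin65° = 0 → A_y = 683.4 lb.
ΣF_x = 0: A_x + 1300·cos65° = 0 → A_x = -549.4 lb.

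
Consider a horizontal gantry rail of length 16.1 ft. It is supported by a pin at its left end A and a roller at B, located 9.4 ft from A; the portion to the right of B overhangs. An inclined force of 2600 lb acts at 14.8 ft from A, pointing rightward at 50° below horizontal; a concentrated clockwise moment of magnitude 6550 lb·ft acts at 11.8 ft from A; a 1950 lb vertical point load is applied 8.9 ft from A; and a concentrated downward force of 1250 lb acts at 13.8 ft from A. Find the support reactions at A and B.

A_x = -1671 lb, A_y = -2322 lb, B_y = 7514 lb

Taking moments about A: B_y·9.4 − 2600·sin50°·14.8 − 6550 − 1950·8.9 − 1250·13.8 = 0 → B_y = 70632.4/9.4 = 7514.09 ≈ 7514 lb.
ΣF_y = 0: A_y + 7514.09 − 2600·sin50° − 1950 − 1250 = 0 → A_y = -2322 lb.
ΣF_x = 0: A_x + 2600·cos50° = 0 → A_x = -1671 lb.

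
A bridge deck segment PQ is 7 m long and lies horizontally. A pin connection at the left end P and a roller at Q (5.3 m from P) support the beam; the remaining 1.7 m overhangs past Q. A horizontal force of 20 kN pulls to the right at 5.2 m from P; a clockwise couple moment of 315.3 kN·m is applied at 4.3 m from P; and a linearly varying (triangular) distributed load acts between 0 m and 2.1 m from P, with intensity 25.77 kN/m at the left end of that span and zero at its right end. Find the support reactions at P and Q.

Resultant of the triangular load: ½ × 25.77 × 2.1 = 27.0585 kN, acting at 0.7 m from P (one-third of the span from the peak).
Taking moments about P: Q_y·5.3 − 315.3 − (½·25.77·2.1)·0.7 = 0 → Q_y = 334.24095/5.3 = 63.0643 ≈ 63.06 kN.
ΣF_y = 0: P_y + 63.0643 − ½·25.77·2.1 = 0 → P_y = -36.01 kN.
ΣF_x = 0: P_x + 20 = 0 → P_x = -20.00 kN.

P_x = -20.00 kN, P_y = -36.01 kN, Q_y = 63.06 kN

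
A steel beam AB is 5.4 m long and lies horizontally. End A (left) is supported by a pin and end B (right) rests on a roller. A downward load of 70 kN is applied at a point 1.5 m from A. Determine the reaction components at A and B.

Moments about A: B_y·5.4 − 70·1.5 = 0 → B_y = 105/5.4 = 19.4444 ≈ 19.44 kN.
ΣF_y = 0: A_y + 19.4444 − 70 = 0 → A_y = 50.56 kN.
ΣF_x = 0: no horizontal applied forces, so A_x = 0.

A_x = 0, A_y = 50.56 kN, B_y = 19.44 kN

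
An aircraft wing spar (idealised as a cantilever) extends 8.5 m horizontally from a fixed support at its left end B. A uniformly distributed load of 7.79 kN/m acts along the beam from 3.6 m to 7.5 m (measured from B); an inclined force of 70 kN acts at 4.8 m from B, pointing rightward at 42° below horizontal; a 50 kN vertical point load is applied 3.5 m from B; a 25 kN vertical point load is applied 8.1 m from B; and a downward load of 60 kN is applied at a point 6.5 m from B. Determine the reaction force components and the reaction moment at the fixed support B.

Resultant of the distributed load: 7.79 × 3.9 = 30.381 kN at 5.55 m from B.
ΣF_x = 0: B_x + 70·cos42° = 0 → B_x = -52.02 kN.
ΣF_y = 0: B_y − 7.79·3.9 − 70·sin42° − 50 − 25 − 60 = 0 → B_y = 212.2 kN.
ΣM about B: M_B − (7.79·3.9)·5.55 − 70·sin42°·4.8 − 50·3.5 − 25·8.1 − 60·6.5 = 0 → M_B = 1161 kN·m.

B_x = -52.02 kN, B_y = 212.2 kN, M_B = 1161 kN·m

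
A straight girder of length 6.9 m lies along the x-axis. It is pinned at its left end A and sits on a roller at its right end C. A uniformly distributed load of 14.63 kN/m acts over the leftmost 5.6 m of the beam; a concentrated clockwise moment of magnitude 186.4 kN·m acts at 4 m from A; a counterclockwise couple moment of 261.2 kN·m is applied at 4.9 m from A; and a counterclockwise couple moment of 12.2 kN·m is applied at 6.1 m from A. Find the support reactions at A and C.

A_x = 0, A_y = 61.29 kN, C_y = 20.64 kN

Resultant of the distributed load: 14.63 × 5.6 = 81.928 kN at 2.8 m from A.
Moments about A: C_y·6.9 − (14.63·5.6)·2.8 − 186.4 + 261.2 + 12.2 = 0 → C_y = 142.3984/6.9 = 20.6374 ≈ 20.64 kN.
ΣF_y = 0: A_y + 20.6374 − 14.63·5.6 = 0 → A_y = 61.29 kN.
ΣF_x = 0: no horizontal applied forces, so A_x = 0.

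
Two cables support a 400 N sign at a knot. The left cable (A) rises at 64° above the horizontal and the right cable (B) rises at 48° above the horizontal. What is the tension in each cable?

T_A = 288.7 N, T_B = 189.1 N

ΣF_x = 0: −T_A·cos64° + T_B·cos48° = 0 → T_B = 0.655135·T_A.
ΣF_y = 0: T_A·sin64° + T_B·sin48° = 400.
Substitute: T_A·(0.898794 + 0.655135·0.743145) = 400 → T_A = 288.672 ≈ 288.7 N.
Then T_B = 0.655135 × 288.672 = 189.1 N.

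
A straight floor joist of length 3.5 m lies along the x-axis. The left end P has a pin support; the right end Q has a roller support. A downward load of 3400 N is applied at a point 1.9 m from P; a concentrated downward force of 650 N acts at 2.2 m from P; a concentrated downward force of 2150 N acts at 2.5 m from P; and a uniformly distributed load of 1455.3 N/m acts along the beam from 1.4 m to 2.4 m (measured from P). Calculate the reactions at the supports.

Resultant of the distributed load: 1455.3 × 1 = 1455.3 N at 1.9 m from P.
Moments about P: Q_y·3.5 − 3400·1.9 − 650·2.2 − 2150·2.5 − (1455.3·1)·1.9 = 0 → Q_y = 16030.07/3.5 = 4580.02 ≈ 4580 N.
ΣF_y = 0: P_y + 4580.02 − 3400 − 650 − 2150 − 1455.3·1 = 0 → P_y = 3075 N.
ΣF_x = 0: no horizontal applied forces, so P_x = 0.

P_x = 0, P_y = 3075 N, Q_y = 4580 N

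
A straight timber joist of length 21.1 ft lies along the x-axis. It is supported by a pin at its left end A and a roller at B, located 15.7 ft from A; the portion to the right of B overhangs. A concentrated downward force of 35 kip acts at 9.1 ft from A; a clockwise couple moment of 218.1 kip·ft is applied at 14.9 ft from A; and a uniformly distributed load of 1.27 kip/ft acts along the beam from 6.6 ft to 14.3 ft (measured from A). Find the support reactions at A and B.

A_x = 0, A_y = 4.092 kip, B_y = 40.69 kip

Resultant of the distributed load: 1.27 × 7.7 = 9.779 kip at 10.45 ft from A.
Taking moments about A: B_y·15.7 − 35·9.1 − 218.1 − (1.27·7.7)·10.45 = 0 → B_y = 638.79055/15.7 = 40.6873 ≈ 40.69 kip.
ΣF_y = 0: A_y + 40.6873 − 35 − 1.27·7.7 = 0 → A_y = 4.092 kip.
ΣF_x = 0: no horizontal applied forces, so A_x = 0.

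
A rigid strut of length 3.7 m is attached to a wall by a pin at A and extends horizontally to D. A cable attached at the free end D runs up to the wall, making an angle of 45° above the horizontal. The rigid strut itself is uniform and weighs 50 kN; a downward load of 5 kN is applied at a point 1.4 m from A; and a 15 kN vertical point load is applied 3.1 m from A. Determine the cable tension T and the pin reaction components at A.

T = 55.80 kN, A_x = 39.46 kN, A_y = 30.54 kN

ΣM about A: T·sin45°·3.7 − 50·1.85 − 5·1.4 − 15·3.1 = 0 → T = 146/(3.7·0.707107) = 55.8041 ≈ 55.80 kN.
ΣF_x = 0: A_x − T·cos45° = 0 → A_x = 55.8041 × 0.707107 = 39.46 kN.
ΣF_y = 0: A_y + T·sin45° − 50 − 5 − 15 = 0 → A_y = 70 − 55.8041 × 0.707107 = 30.54 kN.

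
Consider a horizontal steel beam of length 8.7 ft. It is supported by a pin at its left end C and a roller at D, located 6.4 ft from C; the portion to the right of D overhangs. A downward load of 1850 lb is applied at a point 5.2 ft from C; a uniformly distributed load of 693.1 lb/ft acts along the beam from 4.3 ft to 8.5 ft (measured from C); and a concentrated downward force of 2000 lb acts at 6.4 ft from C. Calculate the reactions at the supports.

Resultant of the distributed load: 693.1 × 4.2 = 2911.02 lb at 6.4 ft from C.
Taking moments about C: D_y·6.4 − 1850·5.2 − (693.1·4.2)·6.4 − 2000·6.4 = 0 → D_y = 41050.528/6.4 = 6414.14 ≈ 6414 lb.
ΣF_y = 0: C_y + 6414.14 − 1850 − 693.1·4.2 − 2000 = 0 → C_y = 346.9 lb.
ΣF_x = 0: no horizontal applied forces, so C_x = 0.

C_x = 0, C_y = 346.9 lb, D_y = 6414 lb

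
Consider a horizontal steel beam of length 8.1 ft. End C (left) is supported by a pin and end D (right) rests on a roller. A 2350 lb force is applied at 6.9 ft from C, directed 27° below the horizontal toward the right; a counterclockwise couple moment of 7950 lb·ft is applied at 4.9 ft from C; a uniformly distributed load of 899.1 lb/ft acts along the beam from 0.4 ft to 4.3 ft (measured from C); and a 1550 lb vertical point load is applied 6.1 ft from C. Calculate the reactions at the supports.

C_x = -2094 lb, C_y = 4011 lb, D_y = 2112 lb

Resultant of the distributed load: 899.1 × 3.9 = 3506.49 lb at 2.35 ft from C.
ΣM about C: D_y·8.1 − 2350·sin27°·6.9 + 7950 − (899.1·3.9)·2.35 − 1550·6.1 = 0 → D_y = 17106.7/8.1 = 2111.94 ≈ 2112 lb.
ΣF_y = 0: C_y + 2111.94 − 2350·sin27° − 899.1·3.9 − 1550 = 0 → C_y = 4011 lb.
ΣF_x = 0: C_x + 2350·cos27° = 0 → C_x = -2094 lb.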